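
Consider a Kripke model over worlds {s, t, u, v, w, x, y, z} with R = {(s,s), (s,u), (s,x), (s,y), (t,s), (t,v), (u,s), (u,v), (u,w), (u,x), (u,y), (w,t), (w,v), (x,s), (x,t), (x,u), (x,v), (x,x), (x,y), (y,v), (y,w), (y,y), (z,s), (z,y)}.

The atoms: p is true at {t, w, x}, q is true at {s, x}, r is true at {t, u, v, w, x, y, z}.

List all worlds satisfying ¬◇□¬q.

{v}

s: ◇□¬q is T. ✗
t: ◇□¬q is T. ✗
u: ◇□¬q is T. ✗
v: ◇□¬q is F. ✓
w: ◇□¬q is T. ✗
x: ◇□¬q is T. ✗
y: ◇□¬q is T. ✗
z: ◇□¬q is T. ✗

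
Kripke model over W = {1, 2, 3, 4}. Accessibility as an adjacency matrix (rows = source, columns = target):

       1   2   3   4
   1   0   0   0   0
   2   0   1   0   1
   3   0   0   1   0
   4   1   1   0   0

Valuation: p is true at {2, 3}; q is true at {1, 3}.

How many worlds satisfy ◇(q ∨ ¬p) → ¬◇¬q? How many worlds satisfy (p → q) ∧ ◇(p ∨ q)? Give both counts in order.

2 and 2

For ◇(q ∨ ¬p) → ¬◇¬q:
1: ◇(q ∨ ¬p) is F, ¬◇¬q is T. ✓
2: ◇(q ∨ ¬p) is T, ¬◇¬q is F. ✗
3: ◇(q ∨ ¬p) is T, ¬◇¬q is T. ✓
4: ◇(q ∨ ¬p) is T, ¬◇¬q is F. ✗
— 2 worlds.
For (p → q) ∧ ◇(p ∨ q):
1: p → q is T, ◇(p ∨ q) is F. ✗
2: p → q is F, ◇(p ∨ q) is T. ✗
3: p → q is T, ◇(p ∨ q) is T. ✓
4: p → q is T, ◇(p ∨ q) is T. ✓
— 2 worlds.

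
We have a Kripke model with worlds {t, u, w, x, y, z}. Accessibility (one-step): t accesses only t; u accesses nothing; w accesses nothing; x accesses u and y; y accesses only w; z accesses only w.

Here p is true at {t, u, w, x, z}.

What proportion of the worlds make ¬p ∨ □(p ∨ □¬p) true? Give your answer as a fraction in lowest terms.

5/6

t: ¬p is F, □(p ∨ □¬p) is T. ✓
u: ¬p is F, □(p ∨ □¬p) is T. ✓
w: ¬p is F, □(p ∨ □¬p) is T. ✓
x: ¬p is F, □(p ∨ □¬p) is F. ✗
y: ¬p is T, □(p ∨ □¬p) is T. ✓
z: ¬p is F, □(p ∨ □¬p) is T. ✓
That's 5 of 6 worlds, so 5/6.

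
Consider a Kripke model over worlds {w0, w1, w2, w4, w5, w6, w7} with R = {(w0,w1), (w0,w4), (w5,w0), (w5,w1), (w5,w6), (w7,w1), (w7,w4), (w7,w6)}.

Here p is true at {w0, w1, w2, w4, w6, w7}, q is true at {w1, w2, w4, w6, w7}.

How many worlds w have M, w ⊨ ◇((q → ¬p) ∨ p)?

w0: successors {w1, w4}; (q → ¬p) ∨ p there: w1:T, w4:T. ✓
w1: no successors, so ◇((q → ¬p) ∨ p) fails. ✗
w2: no successors, so ◇((q → ¬p) ∨ p) fails. ✗
w4: no successors, so ◇((q → ¬p) ∨ p) fails. ✗
w5: successors {w0, w1, w6}; (q → ¬p) ∨ p there: w0:T, w1:T, w6:T. ✓
w6: no successors, so ◇((q → ¬p) ∨ p) fails. ✗
w7: successors {w1, w4, w6}; (q → ¬p) ∨ p there: w1:T, w4:T, w6:T. ✓
Satisfying worlds: {w0, w5, w7}.

3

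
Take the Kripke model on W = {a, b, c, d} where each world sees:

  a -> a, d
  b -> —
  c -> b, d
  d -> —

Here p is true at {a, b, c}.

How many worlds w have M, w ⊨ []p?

2

a: successors {a, d}; p there: a:T, d:F. ✗
b: no successors, so []p holds vacuously. ✓
c: successors {b, d}; p there: b:T, d:F. ✗
d: no successors, so []p holds vacuously. ✓
Satisfying worlds: {b, d}.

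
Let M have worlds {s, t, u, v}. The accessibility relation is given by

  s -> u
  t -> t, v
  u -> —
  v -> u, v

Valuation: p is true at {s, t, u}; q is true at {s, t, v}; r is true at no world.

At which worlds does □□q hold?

{s, u}

s: successors {u}; □q there: u:T. ✓
t: successors {t, v}; □q there: t:T, v:F. ✗
u: no successors, so □□q holds vacuously. ✓
v: successors {u, v}; □q there: u:T, v:F. ✗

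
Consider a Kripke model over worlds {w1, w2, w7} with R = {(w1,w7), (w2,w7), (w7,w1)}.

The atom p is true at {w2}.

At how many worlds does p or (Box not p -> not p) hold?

w1: p is F, Box not p -> not p is T. ✓
w2: p is T, Box not p -> not p is F. ✓
w7: p is F, Box not p -> not p is T. ✓
Satisfying worlds: {w1, w2, w7}.

3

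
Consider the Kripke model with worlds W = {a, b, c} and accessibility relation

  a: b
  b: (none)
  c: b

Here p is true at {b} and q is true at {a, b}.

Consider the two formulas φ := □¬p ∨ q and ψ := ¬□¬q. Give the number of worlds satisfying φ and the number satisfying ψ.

2 and 2

For □¬p ∨ q:
a: □¬p is F, q is T. ✓
b: □¬p is T, q is T. ✓
c: □¬p is F, q is F. ✗
— 2 worlds.
For ¬□¬q:
a: □¬q is F. ✓
b: □¬q is T. ✗
c: □¬q is F. ✓
— 2 worlds.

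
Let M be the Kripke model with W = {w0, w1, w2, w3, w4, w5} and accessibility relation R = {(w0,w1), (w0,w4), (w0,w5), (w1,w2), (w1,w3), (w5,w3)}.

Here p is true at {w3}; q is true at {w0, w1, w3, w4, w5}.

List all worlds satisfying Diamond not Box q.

w0: successors {w1, w4, w5}; not Box q there: w1:T, w4:F, w5:F. ✓
w1: successors {w2, w3}; not Box q there: w2:F, w3:F. ✗
w2: no successors, so Diamond not Box q fails. ✗
w3: no successors, so Diamond not Box q fails. ✗
w4: no successors, so Diamond not Box q fails. ✗
w5: successors {w3}; not Box q there: w3:F. ✗

{w0}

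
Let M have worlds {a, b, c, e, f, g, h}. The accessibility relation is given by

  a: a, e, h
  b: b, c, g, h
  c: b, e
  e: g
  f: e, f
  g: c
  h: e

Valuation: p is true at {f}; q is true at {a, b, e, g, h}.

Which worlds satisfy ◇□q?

{a, b, c, f, g, h}

a: successors {a, e, h}; □q there: a:T, e:T, h:T. ✓
b: successors {b, c, g, h}; □q there: b:F, c:T, g:F, h:T. ✓
c: successors {b, e}; □q there: b:F, e:T. ✓
e: successors {g}; □q there: g:F. ✗
f: successors {e, f}; □q there: e:T, f:F. ✓
g: successors {c}; □q there: c:T. ✓
h: successors {e}; □q there: e:T. ✓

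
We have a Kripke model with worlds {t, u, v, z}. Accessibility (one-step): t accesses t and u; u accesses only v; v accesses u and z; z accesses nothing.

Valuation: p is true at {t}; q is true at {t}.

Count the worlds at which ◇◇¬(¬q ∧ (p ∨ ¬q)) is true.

t: successors {t, u}; ◇¬(¬q ∧ (p ∨ ¬q)) there: t:T, u:F. ✓
u: successors {v}; ◇¬(¬q ∧ (p ∨ ¬q)) there: v:F. ✗
v: successors {u, z}; ◇¬(¬q ∧ (p ∨ ¬q)) there: u:F, z:F. ✗
z: no successors, so ◇◇¬(¬q ∧ (p ∨ ¬q)) fails. ✗
Satisfying worlds: {t}.

1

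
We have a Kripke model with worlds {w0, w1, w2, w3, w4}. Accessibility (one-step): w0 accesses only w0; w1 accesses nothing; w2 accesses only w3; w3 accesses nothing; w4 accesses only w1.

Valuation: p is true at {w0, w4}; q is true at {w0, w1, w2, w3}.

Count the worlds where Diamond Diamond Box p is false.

4

w0: successors {w0}; Diamond Box p there: w0:T. ✓
w1: no successors, so Diamond Diamond Box p fails. ✗
w2: successors {w3}; Diamond Box p there: w3:F. ✗
w3: no successors, so Diamond Diamond Box p fails. ✗
w4: successors {w1}; Diamond Box p there: w1:F. ✗
Satisfying worlds: {w0}.
So Diamond Diamond Box p fails at the other 4 worlds.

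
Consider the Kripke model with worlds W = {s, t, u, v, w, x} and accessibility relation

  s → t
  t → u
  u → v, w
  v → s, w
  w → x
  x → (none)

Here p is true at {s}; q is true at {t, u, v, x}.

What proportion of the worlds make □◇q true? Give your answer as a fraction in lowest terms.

2/3

s: successors {t}; ◇q there: t:T. ✓
t: successors {u}; ◇q there: u:T. ✓
u: successors {v, w}; ◇q there: v:F, w:T. ✗
v: successors {s, w}; ◇q there: s:T, w:T. ✓
w: successors {x}; ◇q there: x:F. ✗
x: no successors, so □◇q holds vacuously. ✓
That's 4 of 6 worlds, so 4/6 = 2/3.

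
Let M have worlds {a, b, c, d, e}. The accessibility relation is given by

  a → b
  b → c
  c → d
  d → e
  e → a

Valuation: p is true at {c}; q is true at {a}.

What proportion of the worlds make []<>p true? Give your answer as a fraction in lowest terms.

1/5

a: successors {b}; <>p there: b:T. ✓
b: successors {c}; <>p there: c:F. ✗
c: successors {d}; <>p there: d:F. ✗
d: successors {e}; <>p there: e:F. ✗
e: successors {a}; <>p there: a:F. ✗
That's 1 of 5 worlds, so 1/5.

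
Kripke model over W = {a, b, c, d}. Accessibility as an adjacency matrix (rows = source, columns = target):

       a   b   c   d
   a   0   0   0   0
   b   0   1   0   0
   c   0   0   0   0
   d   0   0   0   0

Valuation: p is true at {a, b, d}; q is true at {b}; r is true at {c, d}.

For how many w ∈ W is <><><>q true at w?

a: no successors, so <><><>q fails. ✗
b: successors {b}; <><>q there: b:T. ✓
c: no successors, so <><><>q fails. ✗
d: no successors, so <><><>q fails. ✗
Satisfying worlds: {b}.

1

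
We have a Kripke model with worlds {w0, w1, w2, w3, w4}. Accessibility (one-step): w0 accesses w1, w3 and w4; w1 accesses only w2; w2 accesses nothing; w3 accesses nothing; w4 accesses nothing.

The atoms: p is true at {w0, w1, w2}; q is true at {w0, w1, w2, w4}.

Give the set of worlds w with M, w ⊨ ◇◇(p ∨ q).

w0: successors {w1, w3, w4}; ◇(p ∨ q) there: w1:T, w3:F, w4:F. ✓
w1: successors {w2}; ◇(p ∨ q) there: w2:F. ✗
w2: no successors, so ◇◇(p ∨ q) fails. ✗
w3: no successors, so ◇◇(p ∨ q) fails. ✗
w4: no successors, so ◇◇(p ∨ q) fails. ✗

{w0}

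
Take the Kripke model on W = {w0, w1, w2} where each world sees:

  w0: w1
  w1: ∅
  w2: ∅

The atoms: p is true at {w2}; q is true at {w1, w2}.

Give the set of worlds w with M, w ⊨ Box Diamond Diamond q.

w0: successors {w1}; Diamond Diamond q there: w1:F. ✗
w1: no successors, so Box Diamond Diamond q holds vacuously. ✓
w2: no successors, so Box Diamond Diamond q holds vacuously. ✓

{w1, w2}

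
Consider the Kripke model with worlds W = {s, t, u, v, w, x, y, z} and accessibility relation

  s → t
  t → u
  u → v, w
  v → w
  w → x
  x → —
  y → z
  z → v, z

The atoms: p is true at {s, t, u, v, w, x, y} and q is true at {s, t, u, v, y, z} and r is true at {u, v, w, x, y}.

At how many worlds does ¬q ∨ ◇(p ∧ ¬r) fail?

s: ¬q is F, ◇(p ∧ ¬r) is T. ✓
t: ¬q is F, ◇(p ∧ ¬r) is F. ✗
u: ¬q is F, ◇(p ∧ ¬r) is F. ✗
v: ¬q is F, ◇(p ∧ ¬r) is F. ✗
w: ¬q is T, ◇(p ∧ ¬r) is F. ✓
x: ¬q is T, ◇(p ∧ ¬r) is F. ✓
y: ¬q is F, ◇(p ∧ ¬r) is F. ✗
z: ¬q is F, ◇(p ∧ ¬r) is F. ✗
Satisfying worlds: {s, w, x}.
So ¬q ∨ ◇(p ∧ ¬r) fails at the other 5 worlds.

5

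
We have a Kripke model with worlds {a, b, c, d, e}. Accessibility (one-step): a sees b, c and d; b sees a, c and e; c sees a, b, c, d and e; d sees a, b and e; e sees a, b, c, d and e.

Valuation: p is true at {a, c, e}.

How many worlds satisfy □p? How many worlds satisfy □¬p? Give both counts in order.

1 and 0

For □p:
a: successors {b, c, d}; p there: b:F, c:T, d:F. ✗
b: successors {a, c, e}; p there: a:T, c:T, e:T. ✓
c: successors {a, b, c, d, e}; p there: a:T, b:F, c:T, d:F, e:T. ✗
d: successors {a, b, e}; p there: a:T, b:F, e:T. ✗
e: successors {a, b, c, d, e}; p there: a:T, b:F, c:T, d:F, e:T. ✗
— 1 world.
For □¬p:
a: successors {b, c, d}; ¬p there: b:T, c:F, d:T. ✗
b: successors {a, c, e}; ¬p there: a:F, c:F, e:F. ✗
c: successors {a, b, c, d, e}; ¬p there: a:F, b:T, c:F, d:T, e:F. ✗
d: successors {a, b, e}; ¬p there: a:F, b:T, e:F. ✗
e: successors {a, b, c, d, e}; ¬p there: a:F, b:T, c:F, d:T, e:F. ✗
— 0 worlds.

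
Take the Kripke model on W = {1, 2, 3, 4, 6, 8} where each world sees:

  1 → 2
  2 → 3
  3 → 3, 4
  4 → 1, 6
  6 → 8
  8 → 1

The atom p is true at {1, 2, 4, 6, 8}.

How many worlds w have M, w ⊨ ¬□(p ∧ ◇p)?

3

1: □(p ∧ ◇p) is F. ✓
2: □(p ∧ ◇p) is F. ✓
3: □(p ∧ ◇p) is F. ✓
4: □(p ∧ ◇p) is T. ✗
6: □(p ∧ ◇p) is T. ✗
8: □(p ∧ ◇p) is T. ✗
Satisfying worlds: {1, 2, 3}.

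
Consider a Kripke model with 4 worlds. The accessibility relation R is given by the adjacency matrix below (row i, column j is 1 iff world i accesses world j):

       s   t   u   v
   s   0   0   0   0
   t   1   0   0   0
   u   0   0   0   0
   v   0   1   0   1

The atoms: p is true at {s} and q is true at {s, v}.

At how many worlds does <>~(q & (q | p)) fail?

3

s: no successors, so <>~(q & (q | p)) fails. ✗
t: successors {s}; ~(q & (q | p)) there: s:F. ✗
u: no successors, so <>~(q & (q | p)) fails. ✗
v: successors {t, v}; ~(q & (q | p)) there: t:T, v:F. ✓
Satisfying worlds: {v}.
So <>~(q & (q | p)) fails at the other 3 worlds.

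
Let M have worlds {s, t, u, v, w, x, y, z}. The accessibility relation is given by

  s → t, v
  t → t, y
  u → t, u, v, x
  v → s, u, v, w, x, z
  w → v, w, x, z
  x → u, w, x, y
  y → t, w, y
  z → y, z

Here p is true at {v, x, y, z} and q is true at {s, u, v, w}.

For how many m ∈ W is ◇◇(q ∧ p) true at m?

s: successors {t, v}; ◇(q ∧ p) there: t:F, v:T. ✓
t: successors {t, y}; ◇(q ∧ p) there: t:F, y:F. ✗
u: successors {t, u, v, x}; ◇(q ∧ p) there: t:F, u:T, v:T, x:F. ✓
v: successors {s, u, v, w, x, z}; ◇(q ∧ p) there: s:T, u:T, v:T, w:T, x:F, z:F. ✓
w: successors {v, w, x, z}; ◇(q ∧ p) there: v:T, w:T, x:F, z:F. ✓
x: successors {u, w, x, y}; ◇(q ∧ p) there: u:T, w:T, x:F, y:F. ✓
y: successors {t, w, y}; ◇(q ∧ p) there: t:F, w:T, y:F. ✓
z: successors {y, z}; ◇(q ∧ p) there: y:F, z:F. ✗
Satisfying worlds: {s, u, v, w, x, y}.

6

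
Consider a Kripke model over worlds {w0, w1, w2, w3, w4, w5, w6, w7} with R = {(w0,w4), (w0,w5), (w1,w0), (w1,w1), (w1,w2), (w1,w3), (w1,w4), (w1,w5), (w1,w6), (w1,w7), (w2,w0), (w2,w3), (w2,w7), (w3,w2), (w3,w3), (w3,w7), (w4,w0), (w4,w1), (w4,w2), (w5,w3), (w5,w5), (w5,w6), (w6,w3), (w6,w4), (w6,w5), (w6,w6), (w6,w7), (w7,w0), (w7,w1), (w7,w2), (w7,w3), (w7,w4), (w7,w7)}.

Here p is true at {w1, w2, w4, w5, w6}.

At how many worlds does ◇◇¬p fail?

0

w0: successors {w4, w5}; ◇¬p there: w4:T, w5:T. ✓
w1: successors {w0, w1, w2, w3, w4, w5, w6, w7}; ◇¬p there: w0:F, w1:T, w2:T, w3:T, w4:T, w5:T, w6:T, w7:T. ✓
w2: successors {w0, w3, w7}; ◇¬p there: w0:F, w3:T, w7:T. ✓
w3: successors {w2, w3, w7}; ◇¬p there: w2:T, w3:T, w7:T. ✓
w4: successors {w0, w1, w2}; ◇¬p there: w0:F, w1:T, w2:T. ✓
w5: successors {w3, w5, w6}; ◇¬p there: w3:T, w5:T, w6:T. ✓
w6: successors {w3, w4, w5, w6, w7}; ◇¬p there: w3:T, w4:T, w5:T, w6:T, w7:T. ✓
w7: successors {w0, w1, w2, w3, w4, w7}; ◇¬p there: w0:F, w1:T, w2:T, w3:T, w4:T, w7:T. ✓
Satisfying worlds: {w0, w1, w2, w3, w4, w5, w6, w7}.
So ◇◇¬p fails at the other 0 worlds.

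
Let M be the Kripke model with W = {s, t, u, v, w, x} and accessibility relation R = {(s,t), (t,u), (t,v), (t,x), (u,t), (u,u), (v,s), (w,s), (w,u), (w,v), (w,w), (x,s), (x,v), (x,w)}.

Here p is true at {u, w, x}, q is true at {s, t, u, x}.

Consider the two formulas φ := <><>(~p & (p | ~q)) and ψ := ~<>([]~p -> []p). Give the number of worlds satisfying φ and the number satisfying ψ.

5 and 1

For <><>(~p & (p | ~q)):
s: successors {t}; <>(~p & (p | ~q)) there: t:T. ✓
t: successors {u, v, x}; <>(~p & (p | ~q)) there: u:F, v:F, x:T. ✓
u: successors {t, u}; <>(~p & (p | ~q)) there: t:T, u:F. ✓
v: successors {s}; <>(~p & (p | ~q)) there: s:F. ✗
w: successors {s, u, v, w}; <>(~p & (p | ~q)) there: s:F, u:F, v:F, w:T. ✓
x: successors {s, v, w}; <>(~p & (p | ~q)) there: s:F, v:F, w:T. ✓
— 5 worlds.
For ~<>([]~p -> []p):
s: <>([]~p -> []p) is T. ✗
t: <>([]~p -> []p) is T. ✗
u: <>([]~p -> []p) is T. ✗
v: <>([]~p -> []p) is F. ✓
w: <>([]~p -> []p) is T. ✗
x: <>([]~p -> []p) is T. ✗
— 1 world.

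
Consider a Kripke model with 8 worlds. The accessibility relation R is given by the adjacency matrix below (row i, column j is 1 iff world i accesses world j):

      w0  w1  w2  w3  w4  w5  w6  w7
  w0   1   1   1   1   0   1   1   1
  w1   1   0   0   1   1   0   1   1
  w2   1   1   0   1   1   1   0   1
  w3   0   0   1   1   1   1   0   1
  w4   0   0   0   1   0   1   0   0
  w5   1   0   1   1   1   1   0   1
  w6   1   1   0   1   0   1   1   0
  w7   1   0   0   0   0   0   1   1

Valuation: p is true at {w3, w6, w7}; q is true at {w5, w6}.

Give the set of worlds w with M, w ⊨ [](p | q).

{w4}

w0: successors {w0, w1, w2, w3, w5, w6, w7}; p | q there: w0:F, w1:F, w2:F, w3:T, w5:T, w6:T, w7:T. ✗
w1: successors {w0, w3, w4, w6, w7}; p | q there: w0:F, w3:T, w4:F, w6:T, w7:T. ✗
w2: successors {w0, w1, w3, w4, w5, w7}; p | q there: w0:F, w1:F, w3:T, w4:F, w5:T, w7:T. ✗
w3: successors {w2, w3, w4, w5, w7}; p | q there: w2:F, w3:T, w4:F, w5:T, w7:T. ✗
w4: successors {w3, w5}; p | q there: w3:T, w5:T. ✓
w5: successors {w0, w2, w3, w4, w5, w7}; p | q there: w0:F, w2:F, w3:T, w4:F, w5:T, w7:T. ✗
w6: successors {w0, w1, w3, w5, w6}; p | q there: w0:F, w1:F, w3:T, w5:T, w6:T. ✗
w7: successors {w0, w6, w7}; p | q there: w0:F, w6:T, w7:T. ✗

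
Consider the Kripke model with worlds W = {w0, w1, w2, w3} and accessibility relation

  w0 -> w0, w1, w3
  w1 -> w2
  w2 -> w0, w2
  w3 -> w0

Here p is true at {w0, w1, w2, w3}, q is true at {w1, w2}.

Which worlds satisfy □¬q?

{w3}

w0: successors {w0, w1, w3}; ¬q there: w0:T, w1:F, w3:T. ✗
w1: successors {w2}; ¬q there: w2:F. ✗
w2: successors {w0, w2}; ¬q there: w0:T, w2:F. ✗
w3: successors {w0}; ¬q there: w0:T. ✓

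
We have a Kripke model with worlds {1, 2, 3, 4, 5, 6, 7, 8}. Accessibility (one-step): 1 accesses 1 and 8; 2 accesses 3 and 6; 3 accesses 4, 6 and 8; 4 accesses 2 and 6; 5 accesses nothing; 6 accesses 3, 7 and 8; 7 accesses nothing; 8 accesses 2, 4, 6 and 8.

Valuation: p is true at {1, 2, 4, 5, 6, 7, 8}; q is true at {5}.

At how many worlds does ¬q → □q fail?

6

1: ¬q is T, □q is F. ✗
2: ¬q is T, □q is F. ✗
3: ¬q is T, □q is F. ✗
4: ¬q is T, □q is F. ✗
5: ¬q is F, □q is T. ✓
6: ¬q is T, □q is F. ✗
7: ¬q is T, □q is T. ✓
8: ¬q is T, □q is F. ✗
Satisfying worlds: {5, 7}.
So ¬q → □q fails at the other 6 worlds.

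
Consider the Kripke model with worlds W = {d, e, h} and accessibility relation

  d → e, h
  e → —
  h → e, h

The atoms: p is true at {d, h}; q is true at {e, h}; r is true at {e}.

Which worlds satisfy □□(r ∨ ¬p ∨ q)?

d: successors {e, h}; □(r ∨ ¬p ∨ q) there: e:T, h:T. ✓
e: no successors, so □□(r ∨ ¬p ∨ q) holds vacuously. ✓
h: successors {e, h}; □(r ∨ ¬p ∨ q) there: e:T, h:T. ✓

{d, e, h}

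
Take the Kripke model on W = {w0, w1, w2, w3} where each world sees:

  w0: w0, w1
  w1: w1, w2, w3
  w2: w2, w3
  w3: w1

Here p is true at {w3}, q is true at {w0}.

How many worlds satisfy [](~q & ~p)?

w0: successors {w0, w1}; ~q & ~p there: w0:F, w1:T. ✗
w1: successors {w1, w2, w3}; ~q & ~p there: w1:T, w2:T, w3:F. ✗
w2: successors {w2, w3}; ~q & ~p there: w2:T, w3:F. ✗
w3: successors {w1}; ~q & ~p there: w1:T. ✓
Satisfying worlds: {w3}.

1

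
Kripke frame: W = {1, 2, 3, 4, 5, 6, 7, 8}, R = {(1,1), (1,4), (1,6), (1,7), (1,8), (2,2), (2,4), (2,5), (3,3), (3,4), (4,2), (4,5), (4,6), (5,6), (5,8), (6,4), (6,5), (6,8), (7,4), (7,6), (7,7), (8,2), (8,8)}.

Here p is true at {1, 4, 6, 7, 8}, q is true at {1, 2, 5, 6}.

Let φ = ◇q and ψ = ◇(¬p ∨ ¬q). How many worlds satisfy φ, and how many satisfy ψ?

7 and 8

For ◇q:
1: successors {1, 4, 6, 7, 8}; q there: 1:T, 4:F, 6:T, 7:F, 8:F. ✓
2: successors {2, 4, 5}; q there: 2:T, 4:F, 5:T. ✓
3: successors {3, 4}; q there: 3:F, 4:F. ✗
4: successors {2, 5, 6}; q there: 2:T, 5:T, 6:T. ✓
5: successors {6, 8}; q there: 6:T, 8:F. ✓
6: successors {4, 5, 8}; q there: 4:F, 5:T, 8:F. ✓
7: successors {4, 6, 7}; q there: 4:F, 6:T, 7:F. ✓
8: successors {2, 8}; q there: 2:T, 8:F. ✓
— 7 worlds.
For ◇(¬p ∨ ¬q):
1: successors {1, 4, 6, 7, 8}; ¬p ∨ ¬q there: 1:F, 4:T, 6:F, 7:T, 8:T. ✓
2: successors {2, 4, 5}; ¬p ∨ ¬q there: 2:T, 4:T, 5:T. ✓
3: successors {3, 4}; ¬p ∨ ¬q there: 3:T, 4:T. ✓
4: successors {2, 5, 6}; ¬p ∨ ¬q there: 2:T, 5:T, 6:F. ✓
5: successors {6, 8}; ¬p ∨ ¬q there: 6:F, 8:T. ✓
6: successors {4, 5, 8}; ¬p ∨ ¬q there: 4:T, 5:T, 8:T. ✓
7: successors {4, 6, 7}; ¬p ∨ ¬q there: 4:T, 6:F, 7:T. ✓
8: successors {2, 8}; ¬p ∨ ¬q there: 2:T, 8:T. ✓
— 8 worlds.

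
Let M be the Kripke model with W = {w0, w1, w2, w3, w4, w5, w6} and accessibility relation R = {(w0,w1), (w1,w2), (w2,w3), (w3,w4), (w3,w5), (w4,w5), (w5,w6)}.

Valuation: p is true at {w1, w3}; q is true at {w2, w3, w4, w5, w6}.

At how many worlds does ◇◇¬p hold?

w0: successors {w1}; ◇¬p there: w1:T. ✓
w1: successors {w2}; ◇¬p there: w2:F. ✗
w2: successors {w3}; ◇¬p there: w3:T. ✓
w3: successors {w4, w5}; ◇¬p there: w4:T, w5:T. ✓
w4: successors {w5}; ◇¬p there: w5:T. ✓
w5: successors {w6}; ◇¬p there: w6:F. ✗
w6: no successors, so ◇◇¬p fails. ✗
Satisfying worlds: {w0, w2, w3, w4}.

4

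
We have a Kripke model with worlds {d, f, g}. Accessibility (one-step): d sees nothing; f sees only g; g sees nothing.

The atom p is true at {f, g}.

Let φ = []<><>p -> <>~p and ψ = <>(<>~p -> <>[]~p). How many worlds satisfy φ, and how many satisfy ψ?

1 and 1

For []<><>p -> <>~p:
d: []<><>p is T, <>~p is F. ✗
f: []<><>p is F, <>~p is F. ✓
g: []<><>p is T, <>~p is F. ✗
— 1 world.
For <>(<>~p -> <>[]~p):
d: no successors, so <>(<>~p -> <>[]~p) fails. ✗
f: successors {g}; <>~p -> <>[]~p there: g:T. ✓
g: no successors, so <>(<>~p -> <>[]~p) fails. ✗
— 1 world.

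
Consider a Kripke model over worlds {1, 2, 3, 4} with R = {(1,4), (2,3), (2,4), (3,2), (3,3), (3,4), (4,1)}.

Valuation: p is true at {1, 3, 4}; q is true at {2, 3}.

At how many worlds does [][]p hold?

1: successors {4}; []p there: 4:T. ✓
2: successors {3, 4}; []p there: 3:F, 4:T. ✗
3: successors {2, 3, 4}; []p there: 2:T, 3:F, 4:T. ✗
4: successors {1}; []p there: 1:T. ✓
Satisfying worlds: {1, 4}.

2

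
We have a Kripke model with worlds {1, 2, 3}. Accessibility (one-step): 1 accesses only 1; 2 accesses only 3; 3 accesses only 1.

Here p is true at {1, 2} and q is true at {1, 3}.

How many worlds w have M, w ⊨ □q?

3

1: successors {1}; q there: 1:T. ✓
2: successors {3}; q there: 3:T. ✓
3: successors {1}; q there: 1:T. ✓
Satisfying worlds: {1, 2, 3}.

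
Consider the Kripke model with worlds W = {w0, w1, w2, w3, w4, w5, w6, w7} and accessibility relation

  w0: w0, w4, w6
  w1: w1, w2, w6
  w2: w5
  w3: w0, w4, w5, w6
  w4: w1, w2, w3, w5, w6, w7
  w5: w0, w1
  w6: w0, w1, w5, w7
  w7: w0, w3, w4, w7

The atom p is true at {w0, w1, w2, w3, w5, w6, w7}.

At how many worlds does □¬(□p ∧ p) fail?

w0: successors {w0, w4, w6}; ¬(□p ∧ p) there: w0:T, w4:T, w6:F. ✗
w1: successors {w1, w2, w6}; ¬(□p ∧ p) there: w1:F, w2:F, w6:F. ✗
w2: successors {w5}; ¬(□p ∧ p) there: w5:F. ✗
w3: successors {w0, w4, w5, w6}; ¬(□p ∧ p) there: w0:T, w4:T, w5:F, w6:F. ✗
w4: successors {w1, w2, w3, w5, w6, w7}; ¬(□p ∧ p) there: w1:F, w2:F, w3:T, w5:F, w6:F, w7:T. ✗
w5: successors {w0, w1}; ¬(□p ∧ p) there: w0:T, w1:F. ✗
w6: successors {w0, w1, w5, w7}; ¬(□p ∧ p) there: w0:T, w1:F, w5:F, w7:T. ✗
w7: successors {w0, w3, w4, w7}; ¬(□p ∧ p) there: w0:T, w3:T, w4:T, w7:T. ✓
Satisfying worlds: {w7}.
So □¬(□p ∧ p) fails at the other 7 worlds.

7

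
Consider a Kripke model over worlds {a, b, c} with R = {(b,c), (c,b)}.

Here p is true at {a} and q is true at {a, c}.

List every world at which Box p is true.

a: no successors, so Box p holds vacuously. ✓
b: successors {c}; p there: c:F. ✗
c: successors {b}; p there: b:F. ✗

{a}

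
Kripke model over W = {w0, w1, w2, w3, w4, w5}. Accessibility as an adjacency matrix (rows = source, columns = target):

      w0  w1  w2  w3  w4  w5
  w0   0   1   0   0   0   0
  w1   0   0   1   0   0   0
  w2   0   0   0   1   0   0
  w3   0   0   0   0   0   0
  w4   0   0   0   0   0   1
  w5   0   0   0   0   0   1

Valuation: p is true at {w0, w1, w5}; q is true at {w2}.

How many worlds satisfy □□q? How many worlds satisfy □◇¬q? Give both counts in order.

For □□q:
w0: successors {w1}; □q there: w1:T. ✓
w1: successors {w2}; □q there: w2:F. ✗
w2: successors {w3}; □q there: w3:T. ✓
w3: no successors, so □□q holds vacuously. ✓
w4: successors {w5}; □q there: w5:F. ✗
w5: successors {w5}; □q there: w5:F. ✗
— 3 worlds.
For □◇¬q:
w0: successors {w1}; ◇¬q there: w1:F. ✗
w1: successors {w2}; ◇¬q there: w2:T. ✓
w2: successors {w3}; ◇¬q there: w3:F. ✗
w3: no successors, so □◇¬q holds vacuously. ✓
w4: successors {w5}; ◇¬q there: w5:T. ✓
w5: successors {w5}; ◇¬q there: w5:T. ✓
— 4 worlds.

3 and 4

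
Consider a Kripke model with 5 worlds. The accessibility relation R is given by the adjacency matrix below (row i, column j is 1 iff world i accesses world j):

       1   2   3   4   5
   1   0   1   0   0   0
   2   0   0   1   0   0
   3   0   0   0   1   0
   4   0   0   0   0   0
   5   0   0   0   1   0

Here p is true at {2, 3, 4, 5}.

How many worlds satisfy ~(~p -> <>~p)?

1: ~p -> <>~p is F. ✓
2: ~p -> <>~p is T. ✗
3: ~p -> <>~p is T. ✗
4: ~p -> <>~p is T. ✗
5: ~p -> <>~p is T. ✗
Satisfying worlds: {1}.

1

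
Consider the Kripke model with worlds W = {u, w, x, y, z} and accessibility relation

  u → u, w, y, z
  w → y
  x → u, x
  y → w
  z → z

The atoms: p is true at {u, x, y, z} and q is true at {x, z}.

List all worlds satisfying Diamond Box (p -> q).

u: successors {u, w, y, z}; Box (p -> q) there: u:F, w:F, y:T, z:T. ✓
w: successors {y}; Box (p -> q) there: y:T. ✓
x: successors {u, x}; Box (p -> q) there: u:F, x:F. ✗
y: successors {w}; Box (p -> q) there: w:F. ✗
z: successors {z}; Box (p -> q) there: z:T. ✓

{u, w, z}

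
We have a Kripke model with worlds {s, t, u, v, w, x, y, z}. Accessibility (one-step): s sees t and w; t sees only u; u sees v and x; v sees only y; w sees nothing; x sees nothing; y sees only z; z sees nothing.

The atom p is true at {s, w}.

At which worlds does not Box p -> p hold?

{s, w, x, z}

s: not Box p is T, p is T. ✓
t: not Box p is T, p is F. ✗
u: not Box p is T, p is F. ✗
v: not Box p is T, p is F. ✗
w: not Box p is F, p is T. ✓
x: not Box p is F, p is F. ✓
y: not Box p is T, p is F. ✗
z: not Box p is F, p is F. ✓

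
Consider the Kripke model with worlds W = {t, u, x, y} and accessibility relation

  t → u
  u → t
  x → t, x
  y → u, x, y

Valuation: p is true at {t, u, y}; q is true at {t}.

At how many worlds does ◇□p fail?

0

t: successors {u}; □p there: u:T. ✓
u: successors {t}; □p there: t:T. ✓
x: successors {t, x}; □p there: t:T, x:F. ✓
y: successors {u, x, y}; □p there: u:T, x:F, y:F. ✓
Satisfying worlds: {t, u, x, y}.
So ◇□p fails at the other 0 worlds.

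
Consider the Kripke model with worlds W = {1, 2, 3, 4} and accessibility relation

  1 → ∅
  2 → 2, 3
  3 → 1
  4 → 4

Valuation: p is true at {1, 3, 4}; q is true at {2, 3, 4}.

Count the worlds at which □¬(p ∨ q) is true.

1

1: no successors, so □¬(p ∨ q) holds vacuously. ✓
2: successors {2, 3}; ¬(p ∨ q) there: 2:F, 3:F. ✗
3: successors {1}; ¬(p ∨ q) there: 1:F. ✗
4: successors {4}; ¬(p ∨ q) there: 4:F. ✗
Satisfying worlds: {1}.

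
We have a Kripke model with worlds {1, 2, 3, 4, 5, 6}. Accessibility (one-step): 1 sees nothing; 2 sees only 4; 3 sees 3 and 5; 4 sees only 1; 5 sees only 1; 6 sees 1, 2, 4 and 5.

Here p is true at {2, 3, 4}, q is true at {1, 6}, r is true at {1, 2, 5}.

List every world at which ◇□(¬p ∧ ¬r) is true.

{4, 5, 6}

1: no successors, so ◇□(¬p ∧ ¬r) fails. ✗
2: successors {4}; □(¬p ∧ ¬r) there: 4:F. ✗
3: successors {3, 5}; □(¬p ∧ ¬r) there: 3:F, 5:F. ✗
4: successors {1}; □(¬p ∧ ¬r) there: 1:T. ✓
5: successors {1}; □(¬p ∧ ¬r) there: 1:T. ✓
6: successors {1, 2, 4, 5}; □(¬p ∧ ¬r) there: 1:T, 2:F, 4:F, 5:F. ✓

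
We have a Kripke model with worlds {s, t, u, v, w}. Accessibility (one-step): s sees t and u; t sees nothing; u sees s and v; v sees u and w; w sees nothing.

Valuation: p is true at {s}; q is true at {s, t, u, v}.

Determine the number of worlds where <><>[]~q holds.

1

s: successors {t, u}; <>[]~q there: t:F, u:F. ✗
t: no successors, so <><>[]~q fails. ✗
u: successors {s, v}; <>[]~q there: s:T, v:T. ✓
v: successors {u, w}; <>[]~q there: u:F, w:F. ✗
w: no successors, so <><>[]~q fails. ✗
Satisfying worlds: {u}.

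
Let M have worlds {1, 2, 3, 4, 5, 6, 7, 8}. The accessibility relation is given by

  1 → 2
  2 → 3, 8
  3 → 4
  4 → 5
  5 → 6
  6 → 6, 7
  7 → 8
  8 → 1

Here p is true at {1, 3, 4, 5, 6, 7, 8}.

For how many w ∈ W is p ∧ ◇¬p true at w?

1

1: p is T, ◇¬p is T. ✓
2: p is F, ◇¬p is F. ✗
3: p is T, ◇¬p is F. ✗
4: p is T, ◇¬p is F. ✗
5: p is T, ◇¬p is F. ✗
6: p is T, ◇¬p is F. ✗
7: p is T, ◇¬p is F. ✗
8: p is T, ◇¬p is F. ✗
Satisfying worlds: {1}.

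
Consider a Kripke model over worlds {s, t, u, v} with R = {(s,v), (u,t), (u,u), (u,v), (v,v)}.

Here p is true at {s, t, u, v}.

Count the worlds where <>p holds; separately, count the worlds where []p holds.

3 and 4

For <>p:
s: successors {v}; p there: v:T. ✓
t: no successors, so <>p fails. ✗
u: successors {t, u, v}; p there: t:T, u:T, v:T. ✓
v: successors {v}; p there: v:T. ✓
— 3 worlds.
For []p:
s: successors {v}; p there: v:T. ✓
t: no successors, so []p holds vacuously. ✓
u: successors {t, u, v}; p there: t:T, u:T, v:T. ✓
v: successors {v}; p there: v:T. ✓
— 4 worlds.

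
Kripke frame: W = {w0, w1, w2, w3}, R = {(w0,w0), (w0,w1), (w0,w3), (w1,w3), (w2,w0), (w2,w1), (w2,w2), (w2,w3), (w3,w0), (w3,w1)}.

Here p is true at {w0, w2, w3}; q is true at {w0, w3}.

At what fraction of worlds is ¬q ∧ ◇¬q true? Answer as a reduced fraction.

w0: ¬q is F, ◇¬q is T. ✗
w1: ¬q is T, ◇¬q is F. ✗
w2: ¬q is T, ◇¬q is T. ✓
w3: ¬q is F, ◇¬q is T. ✗
That's 1 of 4 worlds, so 1/4.

1/4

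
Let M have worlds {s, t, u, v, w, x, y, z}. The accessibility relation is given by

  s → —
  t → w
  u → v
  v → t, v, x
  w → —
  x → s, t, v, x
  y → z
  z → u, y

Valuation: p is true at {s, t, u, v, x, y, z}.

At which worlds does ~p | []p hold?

{s, u, v, w, x, y, z}

s: ~p is F, []p is T. ✓
t: ~p is F, []p is F. ✗
u: ~p is F, []p is T. ✓
v: ~p is F, []p is T. ✓
w: ~p is T, []p is T. ✓
x: ~p is F, []p is T. ✓
y: ~p is F, []p is T. ✓
z: ~p is F, []p is T. ✓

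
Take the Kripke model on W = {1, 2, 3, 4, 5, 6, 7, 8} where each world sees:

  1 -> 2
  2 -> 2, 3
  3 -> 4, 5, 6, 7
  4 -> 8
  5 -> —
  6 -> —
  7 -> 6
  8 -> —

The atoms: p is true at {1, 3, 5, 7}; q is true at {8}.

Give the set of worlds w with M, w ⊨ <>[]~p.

1: successors {2}; []~p there: 2:F. ✗
2: successors {2, 3}; []~p there: 2:F, 3:F. ✗
3: successors {4, 5, 6, 7}; []~p there: 4:T, 5:T, 6:T, 7:T. ✓
4: successors {8}; []~p there: 8:T. ✓
5: no successors, so <>[]~p fails. ✗
6: no successors, so <>[]~p fails. ✗
7: successors {6}; []~p there: 6:T. ✓
8: no successors, so <>[]~p fails. ✗

{3, 4, 7}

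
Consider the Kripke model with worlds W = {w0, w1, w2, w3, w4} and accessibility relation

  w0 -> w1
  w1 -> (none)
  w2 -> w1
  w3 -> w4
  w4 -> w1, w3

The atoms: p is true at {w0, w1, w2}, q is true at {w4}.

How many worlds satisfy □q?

2

w0: successors {w1}; q there: w1:F. ✗
w1: no successors, so □q holds vacuously. ✓
w2: successors {w1}; q there: w1:F. ✗
w3: successors {w4}; q there: w4:T. ✓
w4: successors {w1, w3}; q there: w1:F, w3:F. ✗
Satisfying worlds: {w1, w3}.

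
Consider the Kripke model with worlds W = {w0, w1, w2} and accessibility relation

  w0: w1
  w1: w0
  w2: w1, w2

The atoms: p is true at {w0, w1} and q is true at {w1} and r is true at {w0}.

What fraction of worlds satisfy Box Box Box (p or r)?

w0: successors {w1}; Box Box (p or r) there: w1:T. ✓
w1: successors {w0}; Box Box (p or r) there: w0:T. ✓
w2: successors {w1, w2}; Box Box (p or r) there: w1:T, w2:F. ✗
That's 2 of 3 worlds, so 2/3.

2/3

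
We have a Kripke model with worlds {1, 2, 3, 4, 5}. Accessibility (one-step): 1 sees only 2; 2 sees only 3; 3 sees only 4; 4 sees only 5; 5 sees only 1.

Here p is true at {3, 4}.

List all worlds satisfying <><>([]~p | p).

{1, 2, 3, 4}

1: successors {2}; <>([]~p | p) there: 2:T. ✓
2: successors {3}; <>([]~p | p) there: 3:T. ✓
3: successors {4}; <>([]~p | p) there: 4:T. ✓
4: successors {5}; <>([]~p | p) there: 5:T. ✓
5: successors {1}; <>([]~p | p) there: 1:F. ✗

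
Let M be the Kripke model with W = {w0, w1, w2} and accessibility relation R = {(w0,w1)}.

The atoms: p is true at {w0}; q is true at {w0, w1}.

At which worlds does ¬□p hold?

{w0}

w0: □p is F. ✓
w1: □p is T. ✗
w2: □p is T. ✗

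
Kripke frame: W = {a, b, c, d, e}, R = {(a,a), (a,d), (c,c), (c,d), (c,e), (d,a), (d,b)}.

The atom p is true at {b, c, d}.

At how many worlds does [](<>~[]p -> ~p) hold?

3

a: successors {a, d}; <>~[]p -> ~p there: a:T, d:F. ✗
b: no successors, so [](<>~[]p -> ~p) holds vacuously. ✓
c: successors {c, d, e}; <>~[]p -> ~p there: c:F, d:F, e:T. ✗
d: successors {a, b}; <>~[]p -> ~p there: a:T, b:T. ✓
e: no successors, so [](<>~[]p -> ~p) holds vacuously. ✓
Satisfying worlds: {b, d, e}.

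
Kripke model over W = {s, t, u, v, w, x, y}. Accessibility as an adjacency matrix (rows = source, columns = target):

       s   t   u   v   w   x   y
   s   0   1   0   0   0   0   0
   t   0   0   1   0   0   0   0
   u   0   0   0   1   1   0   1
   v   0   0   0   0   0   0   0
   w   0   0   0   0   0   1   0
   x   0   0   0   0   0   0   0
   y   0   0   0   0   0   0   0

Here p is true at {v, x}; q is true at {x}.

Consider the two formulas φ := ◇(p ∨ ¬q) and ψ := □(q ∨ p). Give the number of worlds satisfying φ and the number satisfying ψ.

4 and 4

For ◇(p ∨ ¬q):
s: successors {t}; p ∨ ¬q there: t:T. ✓
t: successors {u}; p ∨ ¬q there: u:T. ✓
u: successors {v, w, y}; p ∨ ¬q there: v:T, w:T, y:T. ✓
v: no successors, so ◇(p ∨ ¬q) fails. ✗
w: successors {x}; p ∨ ¬q there: x:T. ✓
x: no successors, so ◇(p ∨ ¬q) fails. ✗
y: no successors, so ◇(p ∨ ¬q) fails. ✗
— 4 worlds.
For □(q ∨ p):
s: successors {t}; q ∨ p there: t:F. ✗
t: successors {u}; q ∨ p there: u:F. ✗
u: successors {v, w, y}; q ∨ p there: v:T, w:F, y:F. ✗
v: no successors, so □(q ∨ p) holds vacuously. ✓
w: successors {x}; q ∨ p there: x:T. ✓
x: no successors, so □(q ∨ p) holds vacuously. ✓
y: no successors, so □(q ∨ p) holds vacuously. ✓
— 4 worlds.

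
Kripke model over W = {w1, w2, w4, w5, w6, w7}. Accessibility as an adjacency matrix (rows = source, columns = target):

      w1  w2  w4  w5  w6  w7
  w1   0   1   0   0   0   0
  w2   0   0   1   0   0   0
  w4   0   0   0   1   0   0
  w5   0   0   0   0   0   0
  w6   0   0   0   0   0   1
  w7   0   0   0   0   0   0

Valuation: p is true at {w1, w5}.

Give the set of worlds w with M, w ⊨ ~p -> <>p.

w1: ~p is F, <>p is F. ✓
w2: ~p is T, <>p is F. ✗
w4: ~p is T, <>p is T. ✓
w5: ~p is F, <>p is F. ✓
w6: ~p is T, <>p is F. ✗
w7: ~p is T, <>p is F. ✗

{w1, w4, w5}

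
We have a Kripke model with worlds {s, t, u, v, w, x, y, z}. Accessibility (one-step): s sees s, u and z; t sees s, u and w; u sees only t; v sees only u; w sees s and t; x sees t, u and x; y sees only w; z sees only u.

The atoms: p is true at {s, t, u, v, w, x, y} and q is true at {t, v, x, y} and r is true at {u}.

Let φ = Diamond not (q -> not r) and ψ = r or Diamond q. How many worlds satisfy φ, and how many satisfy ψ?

0 and 3

For Diamond not (q -> not r):
s: successors {s, u, z}; not (q -> not r) there: s:F, u:F, z:F. ✗
t: successors {s, u, w}; not (q -> not r) there: s:F, u:F, w:F. ✗
u: successors {t}; not (q -> not r) there: t:F. ✗
v: successors {u}; not (q -> not r) there: u:F. ✗
w: successors {s, t}; not (q -> not r) there: s:F, t:F. ✗
x: successors {t, u, x}; not (q -> not r) there: t:F, u:F, x:F. ✗
y: successors {w}; not (q -> not r) there: w:F. ✗
z: successors {u}; not (q -> not r) there: u:F. ✗
— 0 worlds.
For r or Diamond q:
s: r is F, Diamond q is F. ✗
t: r is F, Diamond q is F. ✗
u: r is T, Diamond q is T. ✓
v: r is F, Diamond q is F. ✗
w: r is F, Diamond q is T. ✓
x: r is F, Diamond q is T. ✓
y: r is F, Diamond q is F. ✗
z: r is F, Diamond q is F. ✗
— 3 worlds.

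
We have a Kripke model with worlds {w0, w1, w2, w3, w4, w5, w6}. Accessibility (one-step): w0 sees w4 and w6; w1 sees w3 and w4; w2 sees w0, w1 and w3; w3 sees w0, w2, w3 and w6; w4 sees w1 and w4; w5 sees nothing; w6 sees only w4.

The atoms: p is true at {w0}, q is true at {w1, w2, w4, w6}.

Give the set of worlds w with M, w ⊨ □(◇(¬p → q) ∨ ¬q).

{w0, w1, w2, w3, w4, w5, w6}

w0: successors {w4, w6}; ◇(¬p → q) ∨ ¬q there: w4:T, w6:T. ✓
w1: successors {w3, w4}; ◇(¬p → q) ∨ ¬q there: w3:T, w4:T. ✓
w2: successors {w0, w1, w3}; ◇(¬p → q) ∨ ¬q there: w0:T, w1:T, w3:T. ✓
w3: successors {w0, w2, w3, w6}; ◇(¬p → q) ∨ ¬q there: w0:T, w2:T, w3:T, w6:T. ✓
w4: successors {w1, w4}; ◇(¬p → q) ∨ ¬q there: w1:T, w4:T. ✓
w5: no successors, so □(◇(¬p → q) ∨ ¬q) holds vacuously. ✓
w6: successors {w4}; ◇(¬p → q) ∨ ¬q there: w4:T. ✓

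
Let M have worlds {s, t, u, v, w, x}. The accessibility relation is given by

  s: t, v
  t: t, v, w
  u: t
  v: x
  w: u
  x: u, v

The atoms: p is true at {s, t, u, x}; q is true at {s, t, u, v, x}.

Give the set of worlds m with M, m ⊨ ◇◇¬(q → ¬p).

s: successors {t, v}; ◇¬(q → ¬p) there: t:T, v:T. ✓
t: successors {t, v, w}; ◇¬(q → ¬p) there: t:T, v:T, w:T. ✓
u: successors {t}; ◇¬(q → ¬p) there: t:T. ✓
v: successors {x}; ◇¬(q → ¬p) there: x:T. ✓
w: successors {u}; ◇¬(q → ¬p) there: u:T. ✓
x: successors {u, v}; ◇¬(q → ¬p) there: u:T, v:T. ✓

{s, t, u, v, w, x}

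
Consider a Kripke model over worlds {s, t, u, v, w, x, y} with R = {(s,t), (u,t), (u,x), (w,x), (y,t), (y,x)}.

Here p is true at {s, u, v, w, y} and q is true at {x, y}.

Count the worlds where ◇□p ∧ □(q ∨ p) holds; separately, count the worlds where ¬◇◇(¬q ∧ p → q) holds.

1 and 7

For ◇□p ∧ □(q ∨ p):
s: ◇□p is T, □(q ∨ p) is F. ✗
t: ◇□p is F, □(q ∨ p) is T. ✗
u: ◇□p is T, □(q ∨ p) is F. ✗
v: ◇□p is F, □(q ∨ p) is T. ✗
w: ◇□p is T, □(q ∨ p) is T. ✓
x: ◇□p is F, □(q ∨ p) is T. ✗
y: ◇□p is T, □(q ∨ p) is F. ✗
— 1 world.
For ¬◇◇(¬q ∧ p → q):
s: ◇◇(¬q ∧ p → q) is F. ✓
t: ◇◇(¬q ∧ p → q) is F. ✓
u: ◇◇(¬q ∧ p → q) is F. ✓
v: ◇◇(¬q ∧ p → q) is F. ✓
w: ◇◇(¬q ∧ p → q) is F. ✓
x: ◇◇(¬q ∧ p → q) is F. ✓
y: ◇◇(¬q ∧ p → q) is F. ✓
— 7 worlds.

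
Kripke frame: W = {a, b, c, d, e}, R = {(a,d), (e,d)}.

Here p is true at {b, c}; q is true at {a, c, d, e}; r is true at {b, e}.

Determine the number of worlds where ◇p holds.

a: successors {d}; p there: d:F. ✗
b: no successors, so ◇p fails. ✗
c: no successors, so ◇p fails. ✗
d: no successors, so ◇p fails. ✗
e: successors {d}; p there: d:F. ✗
Satisfying worlds: ∅.

0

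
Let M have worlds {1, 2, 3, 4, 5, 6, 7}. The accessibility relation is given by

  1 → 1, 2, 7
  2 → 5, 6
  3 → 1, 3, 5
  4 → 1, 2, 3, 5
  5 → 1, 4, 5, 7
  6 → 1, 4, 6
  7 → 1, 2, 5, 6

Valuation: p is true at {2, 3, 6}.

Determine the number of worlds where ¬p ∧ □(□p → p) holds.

4

1: ¬p is T, □(□p → p) is T. ✓
2: ¬p is F, □(□p → p) is T. ✗
3: ¬p is F, □(□p → p) is T. ✗
4: ¬p is T, □(□p → p) is T. ✓
5: ¬p is T, □(□p → p) is T. ✓
6: ¬p is F, □(□p → p) is T. ✗
7: ¬p is T, □(□p → p) is T. ✓
Satisfying worlds: {1, 4, 5, 7}.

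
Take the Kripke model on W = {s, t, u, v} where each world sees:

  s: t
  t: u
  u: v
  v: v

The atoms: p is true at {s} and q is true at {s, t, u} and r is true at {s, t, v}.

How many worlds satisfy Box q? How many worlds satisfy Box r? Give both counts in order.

For Box q:
s: successors {t}; q there: t:T. ✓
t: successors {u}; q there: u:T. ✓
u: successors {v}; q there: v:F. ✗
v: successors {v}; q there: v:F. ✗
— 2 worlds.
For Box r:
s: successors {t}; r there: t:T. ✓
t: successors {u}; r there: u:F. ✗
u: successors {v}; r there: v:T. ✓
v: successors {v}; r there: v:T. ✓
— 3 worlds.

2 and 3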